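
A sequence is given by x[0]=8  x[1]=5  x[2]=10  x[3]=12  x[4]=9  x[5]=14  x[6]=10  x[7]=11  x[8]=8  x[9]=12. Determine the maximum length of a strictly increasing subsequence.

5

Let dp[i] be the length of the longest such subsequence ending at index i:
i:      0  1  2  3  4  5  6  7  8  9
x[i]:   8  5 10 12  9 14 10 11  8 12
dp:     1  1  2  3  2  4  3  4  2  5
Maximum dp value is 5.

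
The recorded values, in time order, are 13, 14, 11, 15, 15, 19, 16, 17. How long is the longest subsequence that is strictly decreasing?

2

Let dp[i] be the longest strictly decreasing subsequence ending at i:
i:      1  2  3  4  5  6  7  8
a[i]:  13 14 11 15 15 19 16 17
dp:     1  1  2  1  1  1  2  2
Maximum is 2.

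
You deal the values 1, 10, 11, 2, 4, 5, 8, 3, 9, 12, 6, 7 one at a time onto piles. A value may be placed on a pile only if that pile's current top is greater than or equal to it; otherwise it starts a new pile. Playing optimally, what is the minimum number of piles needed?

7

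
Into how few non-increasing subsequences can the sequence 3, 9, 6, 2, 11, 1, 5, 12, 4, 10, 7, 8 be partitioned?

4

Place each on the leftmost legal pile:
3 → new pile 1 (tops now [3])
9 → new pile 2 (tops now [3, 9])
6 → pile 2 (tops now [3, 6])
2 → pile 1 (tops now [2, 6])
11 → new pile 3 (tops now [2, 6, 11])
1 → pile 1 (tops now [1, 6, 11])
5 → pile 2 (tops now [1, 5, 11])
12 → new pile 4 (tops now [1, 5, 11, 12])
4 → pile 2 (tops now [1, 4, 11, 12])
10 → pile 3 (tops now [1, 4, 10, 12])
7 → pile 3 (tops now [1, 4, 7, 12])
8 → pile 4 (tops now [1, 4, 7, 8])
Four piles.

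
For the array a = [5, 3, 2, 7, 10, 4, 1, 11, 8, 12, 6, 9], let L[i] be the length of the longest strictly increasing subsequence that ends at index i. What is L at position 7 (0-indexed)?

4

dp[i] = 1 + max{dp[j] : j<i, a[j]<a[i]} (or 1 if no such j):
i:      0  1  2  3  4  5  6  7  8  9 10 11
a[i]:   5  3  2  7 10  4  1 11  8 12  6  9
dp:     1  1  1  2  3  2  1  4  3  5  3  4
At index 7 the value is 4.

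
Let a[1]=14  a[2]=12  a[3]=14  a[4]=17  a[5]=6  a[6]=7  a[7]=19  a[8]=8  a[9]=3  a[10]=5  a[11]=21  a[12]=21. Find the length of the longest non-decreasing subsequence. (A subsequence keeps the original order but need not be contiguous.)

6

Track the smallest tail for each achievable length (allowing ties):
14 → extends → [14]
12 → replaces 14 → [12]
14 → extends → [12, 14]
17 → extends → [12, 14, 17]
6 → replaces 12 → [6, 14, 17]
7 → replaces 14 → [6, 7, 17]
19 → extends → [6, 7, 17, 19]
8 → replaces 17 → [6, 7, 8, 19]
3 → replaces 6 → [3, 7, 8, 19]
5 → replaces 7 → [3, 5, 8, 19]
21 → extends → [3, 5, 8, 19, 21]
21 → extends → [3, 5, 8, 19, 21, 21]
Six tails, so the longest non-decreasing subsequence has length 6 (e.g. 14, 14, 17, 19, 21, 21).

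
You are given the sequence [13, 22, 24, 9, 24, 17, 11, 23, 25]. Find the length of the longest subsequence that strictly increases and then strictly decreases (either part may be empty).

inc[i] = longest strictly increasing subsequence ending at i; dec[i] = longest strictly decreasing subsequence starting at i:
i:      1  2  3  4  5  6  7  8  9
a[i]:  13 22 24  9 24 17 11 23 25
inc:    1  2  3  1  3  2  2  3  4
dec:    2  3  3  1  3  2  1  1  1
Best peak at i=3 (value 24): inc=3, dec=3, length 3+3−1 = 5.

5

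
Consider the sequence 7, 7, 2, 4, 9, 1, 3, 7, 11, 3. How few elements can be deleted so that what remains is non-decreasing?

6

Fewest deletions = n − (longest non-decreasing subsequence).
Patience tails:
7 → extends → [7]
7 → extends → [7, 7]
2 → replaces 7 → [2, 7]
4 → replaces 7 → [2, 4]
9 → extends → [2, 4, 9]
1 → replaces 2 → [1, 4, 9]
3 → replaces 4 → [1, 3, 9]
7 → replaces 9 → [1, 3, 7]
11 → extends → [1, 3, 7, 11]
3 → replaces 7 → [1, 3, 3, 11]
Longest non-decreasing subsequence has length 4, so deletions = 10 − 4 = 6.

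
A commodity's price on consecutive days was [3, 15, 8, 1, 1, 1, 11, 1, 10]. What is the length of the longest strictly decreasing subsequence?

3

Let dp[i] be the longest strictly decreasing subsequence ending at i:
i:      1  2  3  4  5  6  7  8  9
a[i]:   3 15  8  1  1  1 11  1 10
dp:     1  1  2  3  3  3  2  3  3
Maximum is 3.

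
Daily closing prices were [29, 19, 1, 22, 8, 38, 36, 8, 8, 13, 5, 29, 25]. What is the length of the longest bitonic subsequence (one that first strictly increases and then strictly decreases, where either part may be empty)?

6

inc[i] = longest strictly increasing subsequence ending at i; dec[i] = longest strictly decreasing subsequence starting at i:
i:      1  2  3  4  5  6  7  8  9 10 11 12 13
a[i]:  29 19  1 22  8 38 36  8  8 13  5 29 25
inc:    1  1  1  2  2  3  3  2  2  3  2  4  4
dec:    4  3  1  3  2  4  3  2  2  2  1  2  1
Best peak at i=6 (value 38): inc=3, dec=4, length 3+4−1 = 6.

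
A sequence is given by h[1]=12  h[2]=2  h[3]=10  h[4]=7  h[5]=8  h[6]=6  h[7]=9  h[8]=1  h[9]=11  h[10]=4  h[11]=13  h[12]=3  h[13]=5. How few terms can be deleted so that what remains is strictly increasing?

7

Fewest deletions = n − (longest strictly increasing subsequence).
i:      1  2  3  4  5  6  7  8  9 10 11 12 13
h[i]:  12  2 10  7  8  6  9  1 11  4 13  3  5
dp:     1  1  2  2  3  2  4  1  5  2  6  2  3
max dp = 6, so deletions = 13 − 6 = 7.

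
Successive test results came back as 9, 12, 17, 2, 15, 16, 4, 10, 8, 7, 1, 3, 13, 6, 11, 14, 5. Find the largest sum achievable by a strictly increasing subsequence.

Let S[i] be the best sum of a strictly increasing subsequence ending at i:
i:      1  2  3  4  5  6  7  8  9 10 11 12 13 14 15 16 17
a[i]:   9 12 17  2 15 16  4 10  8  7  1  3 13  6 11 14  5
S:      9 21 38  2 36 52  6 19 14 13  1  5 34 12 30 48 11
Maximum is 52 (e.g. 9 + 12 + 15 + 16).

52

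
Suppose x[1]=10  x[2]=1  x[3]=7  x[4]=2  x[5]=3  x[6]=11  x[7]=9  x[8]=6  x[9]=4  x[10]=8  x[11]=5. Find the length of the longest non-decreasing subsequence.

Track the smallest tail for each achievable length (allowing ties):
10 → extends → [10]
1 → replaces 10 → [1]
7 → extends → [1, 7]
2 → replaces 7 → [1, 2]
3 → extends → [1, 2, 3]
11 → extends → [1, 2, 3, 11]
9 → replaces 11 → [1, 2, 3, 9]
6 → replaces 9 → [1, 2, 3, 6]
4 → replaces 6 → [1, 2, 3, 4]
8 → extends → [1, 2, 3, 4, 8]
5 → replaces 8 → [1, 2, 3, 4, 5]
Five tails, so the longest non-decreasing subsequence has length 5 (e.g. 1, 2, 3, 6, 8).

5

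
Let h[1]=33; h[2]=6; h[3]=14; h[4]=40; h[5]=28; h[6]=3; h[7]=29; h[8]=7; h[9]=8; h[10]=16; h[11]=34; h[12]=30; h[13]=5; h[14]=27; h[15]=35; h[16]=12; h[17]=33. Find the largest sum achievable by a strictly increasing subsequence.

146

Let S[i] be the best sum of a strictly increasing subsequence ending at i:
i:       1   2   3   4   5   6   7   8   9  10  11  12  13  14  15  16  17
h[i]:   33   6  14  40  28   3  29   7   8  16  34  30   5  27  35  12  33
S:      33   6  20  73  48   3  77  13  21  37 111 107   8  64 146  33 140
Maximum is 146 (e.g. 6 + 14 + 28 + 29 + 34 + 35).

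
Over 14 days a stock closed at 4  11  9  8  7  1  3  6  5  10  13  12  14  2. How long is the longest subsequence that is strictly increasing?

6

Track the smallest tail for each achievable length (strict):
4 → extends → [4]
11 → extends → [4, 11]
9 → replaces 11 → [4, 9]
8 → replaces 9 → [4, 8]
7 → replaces 8 → [4, 7]
1 → replaces 4 → [1, 7]
3 → replaces 7 → [1, 3]
6 → extends → [1, 3, 6]
5 → replaces 6 → [1, 3, 5]
10 → extends → [1, 3, 5, 10]
13 → extends → [1, 3, 5, 10, 13]
12 → replaces 13 → [1, 3, 5, 10, 12]
14 → extends → [1, 3, 5, 10, 12, 14]
2 → replaces 3 → [1, 2, 5, 10, 12, 14]
Six tails, so the longest strictly increasing subsequence has length 6 (e.g. 1, 3, 6, 10, 13, 14).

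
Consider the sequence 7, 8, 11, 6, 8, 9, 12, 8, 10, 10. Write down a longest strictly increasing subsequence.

7, 8, 11, 12

Patience tails give the LIS length; then backtrack through the dp parents:
7 → extends → [7]
8 → extends → [7, 8]
11 → extends → [7, 8, 11]
6 → replaces 7 → [6, 8, 11]
8 → already a tail → [6, 8, 11]
9 → replaces 11 → [6, 8, 9]
12 → extends → [6, 8, 9, 12]
8 → already a tail → [6, 8, 9, 12]
10 → replaces 12 → [6, 8, 9, 10]
10 → already a tail → [6, 8, 9, 10]
Length 4; one witness is 7, 8, 11, 12.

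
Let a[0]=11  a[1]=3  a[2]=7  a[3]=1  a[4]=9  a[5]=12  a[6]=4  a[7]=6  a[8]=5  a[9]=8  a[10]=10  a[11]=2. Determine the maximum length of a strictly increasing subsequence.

Let dp[i] be the length of the longest such subsequence ending at index i:
i:      0  1  2  3  4  5  6  7  8  9 10 11
a[i]:  11  3  7  1  9 12  4  6  5  8 10  2
dp:     1  1  2  1  3  4  2  3  3  4  5  2
Maximum dp value is 5.

5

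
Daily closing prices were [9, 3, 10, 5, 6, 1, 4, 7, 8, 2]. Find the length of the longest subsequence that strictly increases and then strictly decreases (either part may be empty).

6

inc[i] = longest strictly increasing subsequence ending at i; dec[i] = longest strictly decreasing subsequence starting at i:
i:      1  2  3  4  5  6  7  8  9 10
a[i]:   9  3 10  5  6  1  4  7  8  2
inc:    1  1  2  2  3  1  2  4  5  2
dec:    4  2  4  3  3  1  2  2  2  1
Best peak at i=9 (value 8): inc=5, dec=2, length 5+2−1 = 6.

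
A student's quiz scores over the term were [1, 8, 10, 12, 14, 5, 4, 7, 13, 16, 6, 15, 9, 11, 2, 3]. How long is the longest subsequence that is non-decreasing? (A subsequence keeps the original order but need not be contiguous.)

Track the smallest tail for each achievable length (allowing ties):
1 → extends → [1]
8 → extends → [1, 8]
10 → extends → [1, 8, 10]
12 → extends → [1, 8, 10, 12]
14 → extends → [1, 8, 10, 12, 14]
5 → replaces 8 → [1, 5, 10, 12, 14]
4 → replaces 5 → [1, 4, 10, 12, 14]
7 → replaces 10 → [1, 4, 7, 12, 14]
13 → replaces 14 → [1, 4, 7, 12, 13]
16 → extends → [1, 4, 7, 12, 13, 16]
6 → replaces 7 → [1, 4, 6, 12, 13, 16]
15 → replaces 16 → [1, 4, 6, 12, 13, 15]
9 → replaces 12 → [1, 4, 6, 9, 13, 15]
11 → replaces 13 → [1, 4, 6, 9, 11, 15]
2 → replaces 4 → [1, 2, 6, 9, 11, 15]
3 → replaces 6 → [1, 2, 3, 9, 11, 15]
Six tails, so the longest non-decreasing subsequence has length 6 (e.g. 1, 8, 10, 12, 14, 16).

6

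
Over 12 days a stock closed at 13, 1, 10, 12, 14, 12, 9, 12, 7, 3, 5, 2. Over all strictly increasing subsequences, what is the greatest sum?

Let S[i] be the best sum of a strictly increasing subsequence ending at i:
i:      1  2  3  4  5  6  7  8  9 10 11 12
a[i]:  13  1 10 12 14 12  9 12  7  3  5  2
S:     13  1 11 23 37 23 10 23  8  4  9  3
Maximum is 37 (e.g. 1 + 10 + 12 + 14).

37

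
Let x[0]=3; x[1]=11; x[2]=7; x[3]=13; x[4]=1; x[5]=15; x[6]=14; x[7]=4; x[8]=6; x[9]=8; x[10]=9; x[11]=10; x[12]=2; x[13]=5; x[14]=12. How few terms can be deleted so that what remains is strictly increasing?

Fewest deletions = n − (longest strictly increasing subsequence).
Patience tails:
3 → extends → [3]
11 → extends → [3, 11]
7 → replaces 11 → [3, 7]
13 → extends → [3, 7, 13]
1 → replaces 3 → [1, 7, 13]
15 → extends → [1, 7, 13, 15]
14 → replaces 15 → [1, 7, 13, 14]
4 → replaces 7 → [1, 4, 13, 14]
6 → replaces 13 → [1, 4, 6, 14]
8 → replaces 14 → [1, 4, 6, 8]
9 → extends → [1, 4, 6, 8, 9]
10 → extends → [1, 4, 6, 8, 9, 10]
2 → replaces 4 → [1, 2, 6, 8, 9, 10]
5 → replaces 6 → [1, 2, 5, 8, 9, 10]
12 → extends → [1, 2, 5, 8, 9, 10, 12]
Longest strictly increasing subsequence has length 7, so deletions = 15 − 7 = 8.

8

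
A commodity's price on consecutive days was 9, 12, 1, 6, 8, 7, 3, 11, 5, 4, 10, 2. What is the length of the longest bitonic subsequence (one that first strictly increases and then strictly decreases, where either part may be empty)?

7

inc[i] = longest strictly increasing subsequence ending at i; dec[i] = longest strictly decreasing subsequence starting at i:
i:      1  2  3  4  5  6  7  8  9 10 11 12
a[i]:   9 12  1  6  8  7  3 11  5  4 10  2
inc:    1  2  1  2  3  3  2  4  3  3  4  2
dec:    6  6  1  4  5  4  2  4  3  2  2  1
Best peak at i=2 (value 12): inc=2, dec=6, length 2+6−1 = 7.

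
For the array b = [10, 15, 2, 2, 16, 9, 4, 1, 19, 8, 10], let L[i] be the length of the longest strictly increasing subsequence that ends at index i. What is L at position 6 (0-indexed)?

2

dp[i] = 1 + max{dp[j] : j<i, b[j]<b[i]} (or 1 if no such j):
i:      0  1  2  3  4  5  6  7  8  9 10
b[i]:  10 15  2  2 16  9  4  1 19  8 10
dp:     1  2  1  1  3  2  2  1  4  3  4
At index 6 the value is 2.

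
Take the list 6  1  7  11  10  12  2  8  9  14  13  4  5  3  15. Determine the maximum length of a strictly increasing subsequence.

Let dp[i] be the length of the longest such subsequence ending at index i:
i:      1  2  3  4  5  6  7  8  9 10 11 12 13 14 15
a[i]:   6  1  7 11 10 12  2  8  9 14 13  4  5  3 15
dp:     1  1  2  3  3  4  2  3  4  5  5  3  4  3  6
Maximum dp value is 6.

6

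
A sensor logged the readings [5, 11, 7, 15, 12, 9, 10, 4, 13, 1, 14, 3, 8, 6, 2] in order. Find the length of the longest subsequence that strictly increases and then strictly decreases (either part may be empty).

inc[i] = longest strictly increasing subsequence ending at i; dec[i] = longest strictly decreasing subsequence starting at i:
i:      1  2  3  4  5  6  7  8  9 10 11 12 13 14 15
a[i]:   5 11  7 15 12  9 10  4 13  1 14  3  8  6  2
inc:    1  2  2  3  3  3  4  1  5  1  6  2  3  3  2
dec:    4  5  4  6  5  4  4  3  4  1  4  2  3  2  1
Best peak at i=11 (value 14): inc=6, dec=4, length 6+4−1 = 9.

9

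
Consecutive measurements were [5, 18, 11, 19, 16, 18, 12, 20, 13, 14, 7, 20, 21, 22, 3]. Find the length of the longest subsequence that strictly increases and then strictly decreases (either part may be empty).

9

inc[i] = longest strictly increasing subsequence ending at i; dec[i] = longest strictly decreasing subsequence starting at i:
i:      1  2  3  4  5  6  7  8  9 10 11 12 13 14 15
a[i]:   5 18 11 19 16 18 12 20 13 14  7 20 21 22  3
inc:    1  2  2  3  3  4  3  5  4  5  2  6  7  8  1
dec:    2  5  3  5  4  4  3  4  3  3  2  2  2  2  1
Best peak at i=14 (value 22): inc=8, dec=2, length 8+2−1 = 9.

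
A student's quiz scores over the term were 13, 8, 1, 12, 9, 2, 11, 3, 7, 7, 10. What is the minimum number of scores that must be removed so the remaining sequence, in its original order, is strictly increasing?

6

Fewest deletions = n − (longest strictly increasing subsequence).
Patience tails:
13 → extends → [13]
8 → replaces 13 → [8]
1 → replaces 8 → [1]
12 → extends → [1, 12]
9 → replaces 12 → [1, 9]
2 → replaces 9 → [1, 2]
11 → extends → [1, 2, 11]
3 → replaces 11 → [1, 2, 3]
7 → extends → [1, 2, 3, 7]
7 → already a tail → [1, 2, 3, 7]
10 → extends → [1, 2, 3, 7, 10]
Longest strictly increasing subsequence has length 5, so deletions = 11 − 5 = 6.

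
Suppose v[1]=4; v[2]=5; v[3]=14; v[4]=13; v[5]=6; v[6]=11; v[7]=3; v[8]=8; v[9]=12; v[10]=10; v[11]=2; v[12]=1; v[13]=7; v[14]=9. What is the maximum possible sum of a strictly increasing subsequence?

Let S[i] be the best sum of a strictly increasing subsequence ending at i:
i:      1  2  3  4  5  6  7  8  9 10 11 12 13 14
v[i]:   4  5 14 13  6 11  3  8 12 10  2  1  7  9
S:      4  9 23 22 15 26  3 23 38 33  2  1 22 32
Maximum is 38 (e.g. 4 + 5 + 6 + 11 + 12).

38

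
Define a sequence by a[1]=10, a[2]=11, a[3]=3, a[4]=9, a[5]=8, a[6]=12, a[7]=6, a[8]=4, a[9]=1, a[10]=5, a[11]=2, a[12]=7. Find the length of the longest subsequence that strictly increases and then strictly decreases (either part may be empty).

7

inc[i] = longest strictly increasing subsequence ending at i; dec[i] = longest strictly decreasing subsequence starting at i:
i:      1  2  3  4  5  6  7  8  9 10 11 12
a[i]:  10 11  3  9  8 12  6  4  1  5  2  7
inc:    1  2  1  2  2  3  2  2  1  3  2  4
dec:    6  6  2  5  4  4  3  2  1  2  1  1
Best peak at i=2 (value 11): inc=2, dec=6, length 2+6−1 = 7.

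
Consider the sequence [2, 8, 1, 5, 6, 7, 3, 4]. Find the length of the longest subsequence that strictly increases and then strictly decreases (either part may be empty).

5

inc[i] = longest strictly increasing subsequence ending at i; dec[i] = longest strictly decreasing subsequence starting at i:
i:     1 2 3 4 5 6 7 8
a[i]:  2 8 1 5 6 7 3 4
inc:   1 2 1 2 3 4 2 3
dec:   2 3 1 2 2 2 1 1
Best peak at i=6 (value 7): inc=4, dec=2, length 4+2−1 = 5.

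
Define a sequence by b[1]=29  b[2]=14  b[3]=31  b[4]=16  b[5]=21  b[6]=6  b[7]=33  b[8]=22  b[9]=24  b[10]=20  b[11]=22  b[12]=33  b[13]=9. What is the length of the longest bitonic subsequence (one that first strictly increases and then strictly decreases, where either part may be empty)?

7

inc[i] = longest strictly increasing subsequence ending at i; dec[i] = longest strictly decreasing subsequence starting at i:
i:      1  2  3  4  5  6  7  8  9 10 11 12 13
b[i]:  29 14 31 16 21  6 33 22 24 20 22 33  9
inc:    1  1  2  2  3  1  4  4  5  3  4  6  2
dec:    4  2  4  2  3  1  4  3  3  2  2  2  1
Best peak at i=7 (value 33): inc=4, dec=4, length 4+4−1 = 7.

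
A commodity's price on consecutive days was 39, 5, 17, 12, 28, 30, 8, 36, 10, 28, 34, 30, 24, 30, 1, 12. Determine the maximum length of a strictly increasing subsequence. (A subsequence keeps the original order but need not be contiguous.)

5

Track the smallest tail for each achievable length (strict):
39 → extends → [39]
5 → replaces 39 → [5]
17 → extends → [5, 17]
12 → replaces 17 → [5, 12]
28 → extends → [5, 12, 28]
30 → extends → [5, 12, 28, 30]
8 → replaces 12 → [5, 8, 28, 30]
36 → extends → [5, 8, 28, 30, 36]
10 → replaces 28 → [5, 8, 10, 30, 36]
28 → replaces 30 → [5, 8, 10, 28, 36]
34 → replaces 36 → [5, 8, 10, 28, 34]
30 → replaces 34 → [5, 8, 10, 28, 30]
24 → replaces 28 → [5, 8, 10, 24, 30]
30 → already a tail → [5, 8, 10, 24, 30]
1 → replaces 5 → [1, 8, 10, 24, 30]
12 → replaces 24 → [1, 8, 10, 12, 30]
Five tails, so the longest strictly increasing subsequence has length 5 (e.g. 5, 17, 28, 30, 36).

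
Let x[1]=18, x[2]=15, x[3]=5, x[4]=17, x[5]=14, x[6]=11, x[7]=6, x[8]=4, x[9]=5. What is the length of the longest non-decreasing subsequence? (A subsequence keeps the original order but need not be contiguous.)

Let dp[i] be the length of the longest such subsequence ending at index i:
i:      1  2  3  4  5  6  7  8  9
x[i]:  18 15  5 17 14 11  6  4  5
dp:     1  1  1  2  2  2  2  1  2
Maximum dp value is 2.

2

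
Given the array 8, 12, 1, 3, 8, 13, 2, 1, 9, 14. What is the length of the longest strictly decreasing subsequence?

4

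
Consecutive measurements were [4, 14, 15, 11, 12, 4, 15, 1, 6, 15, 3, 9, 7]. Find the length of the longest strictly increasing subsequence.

Track the smallest tail for each achievable length (strict):
4 → extends → [4]
14 → extends → [4, 14]
15 → extends → [4, 14, 15]
11 → replaces 14 → [4, 11, 15]
12 → replaces 15 → [4, 11, 12]
4 → already a tail → [4, 11, 12]
15 → extends → [4, 11, 12, 15]
1 → replaces 4 → [1, 11, 12, 15]
6 → replaces 11 → [1, 6, 12, 15]
15 → already a tail → [1, 6, 12, 15]
3 → replaces 6 → [1, 3, 12, 15]
9 → replaces 12 → [1, 3, 9, 15]
7 → replaces 9 → [1, 3, 7, 15]
Four tails, so the longest strictly increasing subsequence has length 4 (e.g. 4, 11, 12, 15).

4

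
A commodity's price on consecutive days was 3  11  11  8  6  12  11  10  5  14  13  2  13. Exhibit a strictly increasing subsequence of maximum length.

Patience tails give the LIS length; then backtrack through the dp parents:
3 → extends → [3]
11 → extends → [3, 11]
11 → already a tail → [3, 11]
8 → replaces 11 → [3, 8]
6 → replaces 8 → [3, 6]
12 → extends → [3, 6, 12]
11 → replaces 12 → [3, 6, 11]
10 → replaces 11 → [3, 6, 10]
5 → replaces 6 → [3, 5, 10]
14 → extends → [3, 5, 10, 14]
13 → replaces 14 → [3, 5, 10, 13]
2 → replaces 3 → [2, 5, 10, 13]
13 → already a tail → [2, 5, 10, 13]
Length 4; one witness is 3, 11, 12, 14.

3, 11, 12, 14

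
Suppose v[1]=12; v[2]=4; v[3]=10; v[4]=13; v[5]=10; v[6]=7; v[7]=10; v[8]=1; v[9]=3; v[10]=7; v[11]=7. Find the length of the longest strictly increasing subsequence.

3

Track the smallest tail for each achievable length (strict):
12 → extends → [12]
4 → replaces 12 → [4]
10 → extends → [4, 10]
13 → extends → [4, 10, 13]
10 → already a tail → [4, 10, 13]
7 → replaces 10 → [4, 7, 13]
10 → replaces 13 → [4, 7, 10]
1 → replaces 4 → [1, 7, 10]
3 → replaces 7 → [1, 3, 10]
7 → replaces 10 → [1, 3, 7]
7 → already a tail → [1, 3, 7]
Three tails, so the longest strictly increasing subsequence has length 3 (e.g. 4, 10, 13).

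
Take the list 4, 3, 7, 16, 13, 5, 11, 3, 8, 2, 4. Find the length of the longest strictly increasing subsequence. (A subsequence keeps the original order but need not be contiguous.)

Let dp[i] be the length of the longest such subsequence ending at index i:
i:      1  2  3  4  5  6  7  8  9 10 11
a[i]:   4  3  7 16 13  5 11  3  8  2  4
dp:     1  1  2  3  3  2  3  1  3  1  2
Maximum dp value is 3.

3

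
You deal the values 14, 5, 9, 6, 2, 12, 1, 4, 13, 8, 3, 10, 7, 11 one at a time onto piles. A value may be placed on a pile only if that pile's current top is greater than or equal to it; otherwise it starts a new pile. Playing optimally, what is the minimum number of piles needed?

Place each on the leftmost legal pile:
14 → new pile 1 (tops now [14])
5 → pile 1 (tops now [5])
9 → new pile 2 (tops now [5, 9])
6 → pile 2 (tops now [5, 6])
2 → pile 1 (tops now [2, 6])
12 → new pile 3 (tops now [2, 6, 12])
1 → pile 1 (tops now [1, 6, 12])
4 → pile 2 (tops now [1, 4, 12])
13 → new pile 4 (tops now [1, 4, 12, 13])
8 → pile 3 (tops now [1, 4, 8, 13])
3 → pile 2 (tops now [1, 3, 8, 13])
10 → pile 4 (tops now [1, 3, 8, 10])
7 → pile 3 (tops now [1, 3, 7, 10])
11 → new pile 5 (tops now [1, 3, 7, 10, 11])
Five piles.

5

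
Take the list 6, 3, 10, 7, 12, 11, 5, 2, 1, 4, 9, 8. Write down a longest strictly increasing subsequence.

6, 10, 12

Patience tails give the LIS length; then backtrack through the dp parents:
6 → extends → [6]
3 → replaces 6 → [3]
10 → extends → [3, 10]
7 → replaces 10 → [3, 7]
12 → extends → [3, 7, 12]
11 → replaces 12 → [3, 7, 11]
5 → replaces 7 → [3, 5, 11]
2 → replaces 3 → [2, 5, 11]
1 → replaces 2 → [1, 5, 11]
4 → replaces 5 → [1, 4, 11]
9 → replaces 11 → [1, 4, 9]
8 → replaces 9 → [1, 4, 8]
Length 3; one witness is 6, 10, 12.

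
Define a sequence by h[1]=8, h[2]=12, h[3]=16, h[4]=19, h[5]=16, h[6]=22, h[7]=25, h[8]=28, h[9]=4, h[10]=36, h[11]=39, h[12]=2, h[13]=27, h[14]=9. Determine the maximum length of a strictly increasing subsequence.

Let dp[i] be the length of the longest such subsequence ending at index i:
i:      1  2  3  4  5  6  7  8  9 10 11 12 13 14
h[i]:   8 12 16 19 16 22 25 28  4 36 39  2 27  9
dp:     1  2  3  4  3  5  6  7  1  8  9  1  7  2
Maximum dp value is 9.

9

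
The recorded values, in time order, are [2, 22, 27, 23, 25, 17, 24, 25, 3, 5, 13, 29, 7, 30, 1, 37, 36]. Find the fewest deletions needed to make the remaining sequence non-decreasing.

9

Fewest deletions = n − (longest non-decreasing subsequence).
i:      1  2  3  4  5  6  7  8  9 10 11 12 13 14 15 16 17
a[i]:   2 22 27 23 25 17 24 25  3  5 13 29  7 30  1 37 36
dp:     1  2  3  3  4  2  4  5  2  3  4  6  4  7  1  8  8
max dp = 8, so deletions = 17 − 8 = 9.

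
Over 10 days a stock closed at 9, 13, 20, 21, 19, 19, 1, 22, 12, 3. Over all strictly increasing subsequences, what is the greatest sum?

85

Let S[i] be the best sum of a strictly increasing subsequence ending at i:
i:      1  2  3  4  5  6  7  8  9 10
a[i]:   9 13 20 21 19 19  1 22 12  3
S:      9 22 42 63 41 41  1 85 21  4
Maximum is 85 (e.g. 9 + 13 + 20 + 21 + 22).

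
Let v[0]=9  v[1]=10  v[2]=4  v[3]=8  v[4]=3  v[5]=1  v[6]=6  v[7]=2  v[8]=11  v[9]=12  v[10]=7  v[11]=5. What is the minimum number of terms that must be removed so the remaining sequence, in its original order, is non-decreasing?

8

Fewest deletions = n − (longest non-decreasing subsequence).
Patience tails:
9 → extends → [9]
10 → extends → [9, 10]
4 → replaces 9 → [4, 10]
8 → replaces 10 → [4, 8]
3 → replaces 4 → [3, 8]
1 → replaces 3 → [1, 8]
6 → replaces 8 → [1, 6]
2 → replaces 6 → [1, 2]
11 → extends → [1, 2, 11]
12 → extends → [1, 2, 11, 12]
7 → replaces 11 → [1, 2, 7, 12]
5 → replaces 7 → [1, 2, 5, 12]
Longest non-decreasing subsequence has length 4, so deletions = 12 − 4 = 8.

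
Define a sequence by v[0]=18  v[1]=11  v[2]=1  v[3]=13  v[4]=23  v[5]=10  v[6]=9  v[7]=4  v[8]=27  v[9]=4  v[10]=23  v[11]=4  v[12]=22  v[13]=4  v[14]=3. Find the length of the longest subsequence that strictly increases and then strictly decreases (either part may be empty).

8

inc[i] = longest strictly increasing subsequence ending at i; dec[i] = longest strictly decreasing subsequence starting at i:
i:      0  1  2  3  4  5  6  7  8  9 10 11 12 13 14
v[i]:  18 11  1 13 23 10  9  4 27  4 23  4 22  4  3
inc:    1  1  1  2  3  2  2  2  4  2  3  2  3  2  2
dec:    6  5  1  5  5  4  3  2  5  2  4  2  3  2  1
Best peak at i=8 (value 27): inc=4, dec=5, length 4+5−1 = 8.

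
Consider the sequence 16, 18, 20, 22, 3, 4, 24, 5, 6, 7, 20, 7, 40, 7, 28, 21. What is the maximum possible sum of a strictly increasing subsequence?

Let S[i] be the best sum of a strictly increasing subsequence ending at i:
i:       1   2   3   4   5   6   7   8   9  10  11  12  13  14  15  16
a[i]:   16  18  20  22   3   4  24   5   6   7  20   7  40   7  28  21
S:      16  34  54  76   3   7 100  12  18  25  54  25 140  25 128  75
Maximum is 140 (e.g. 16 + 18 + 20 + 22 + 24 + 40).

140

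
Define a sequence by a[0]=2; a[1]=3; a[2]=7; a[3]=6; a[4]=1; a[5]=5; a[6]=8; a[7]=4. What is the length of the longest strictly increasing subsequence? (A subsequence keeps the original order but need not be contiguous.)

Track the smallest tail for each achievable length (strict):
2 → extends → [2]
3 → extends → [2, 3]
7 → extends → [2, 3, 7]
6 → replaces 7 → [2, 3, 6]
1 → replaces 2 → [1, 3, 6]
5 → replaces 6 → [1, 3, 5]
8 → extends → [1, 3, 5, 8]
4 → replaces 5 → [1, 3, 4, 8]
Four tails, so the longest strictly increasing subsequence has length 4 (e.g. 2, 3, 7, 8).

4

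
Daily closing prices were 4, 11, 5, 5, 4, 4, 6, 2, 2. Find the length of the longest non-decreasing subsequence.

4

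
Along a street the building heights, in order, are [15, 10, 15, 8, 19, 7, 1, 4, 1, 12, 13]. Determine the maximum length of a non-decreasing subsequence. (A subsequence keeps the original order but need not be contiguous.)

Track the smallest tail for each achievable length (allowing ties):
15 → extends → [15]
10 → replaces 15 → [10]
15 → extends → [10, 15]
8 → replaces 10 → [8, 15]
19 → extends → [8, 15, 19]
7 → replaces 8 → [7, 15, 19]
1 → replaces 7 → [1, 15, 19]
4 → replaces 15 → [1, 4, 19]
1 → replaces 4 → [1, 1, 19]
12 → replaces 19 → [1, 1, 12]
13 → extends → [1, 1, 12, 13]
Four tails, so the longest non-decreasing subsequence has length 4 (e.g. 1, 4, 12, 13).

4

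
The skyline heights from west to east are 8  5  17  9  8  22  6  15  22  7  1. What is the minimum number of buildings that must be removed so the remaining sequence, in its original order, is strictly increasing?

Fewest deletions = n − (longest strictly increasing subsequence).
Patience tails:
8 → extends → [8]
5 → replaces 8 → [5]
17 → extends → [5, 17]
9 → replaces 17 → [5, 9]
8 → replaces 9 → [5, 8]
22 → extends → [5, 8, 22]
6 → replaces 8 → [5, 6, 22]
15 → replaces 22 → [5, 6, 15]
22 → extends → [5, 6, 15, 22]
7 → replaces 15 → [5, 6, 7, 22]
1 → replaces 5 → [1, 6, 7, 22]
Longest strictly increasing subsequence has length 4, so deletions = 11 − 4 = 7.

7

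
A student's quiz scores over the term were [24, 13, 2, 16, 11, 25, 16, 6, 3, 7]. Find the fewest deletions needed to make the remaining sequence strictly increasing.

7

Fewest deletions = n − (longest strictly increasing subsequence).
i:      1  2  3  4  5  6  7  8  9 10
a[i]:  24 13  2 16 11 25 16  6  3  7
dp:     1  1  1  2  2  3  3  2  2  3
max dp = 3, so deletions = 10 − 3 = 7.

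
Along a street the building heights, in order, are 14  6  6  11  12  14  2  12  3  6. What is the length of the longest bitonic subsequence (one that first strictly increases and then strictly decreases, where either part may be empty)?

inc[i] = longest strictly increasing subsequence ending at i; dec[i] = longest strictly decreasing subsequence starting at i:
i:      1  2  3  4  5  6  7  8  9 10
a[i]:  14  6  6 11 12 14  2 12  3  6
inc:    1  1  1  2  3  4  1  3  2  3
dec:    3  2  2  2  2  3  1  2  1  1
Best peak at i=6 (value 14): inc=4, dec=3, length 4+3−1 = 6.

6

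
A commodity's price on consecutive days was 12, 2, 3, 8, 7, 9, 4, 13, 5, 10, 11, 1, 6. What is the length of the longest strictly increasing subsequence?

6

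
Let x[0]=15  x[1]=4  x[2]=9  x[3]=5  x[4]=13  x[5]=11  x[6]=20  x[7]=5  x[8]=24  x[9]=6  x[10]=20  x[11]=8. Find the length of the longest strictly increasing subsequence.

5

Let dp[i] be the length of the longest such subsequence ending at index i:
i:      0  1  2  3  4  5  6  7  8  9 10 11
x[i]:  15  4  9  5 13 11 20  5 24  6 20  8
dp:     1  1  2  2  3  3  4  2  5  3  4  4
Maximum dp value is 5.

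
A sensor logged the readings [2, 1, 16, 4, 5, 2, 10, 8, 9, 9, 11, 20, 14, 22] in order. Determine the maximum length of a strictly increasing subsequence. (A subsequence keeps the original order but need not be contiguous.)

Track the smallest tail for each achievable length (strict):
2 → extends → [2]
1 → replaces 2 → [1]
16 → extends → [1, 16]
4 → replaces 16 → [1, 4]
5 → extends → [1, 4, 5]
2 → replaces 4 → [1, 2, 5]
10 → extends → [1, 2, 5, 10]
8 → replaces 10 → [1, 2, 5, 8]
9 → extends → [1, 2, 5, 8, 9]
9 → already a tail → [1, 2, 5, 8, 9]
11 → extends → [1, 2, 5, 8, 9, 11]
20 → extends → [1, 2, 5, 8, 9, 11, 20]
14 → replaces 20 → [1, 2, 5, 8, 9, 11, 14]
22 → extends → [1, 2, 5, 8, 9, 11, 14, 22]
Eight tails, so the longest strictly increasing subsequence has length 8 (e.g. 2, 4, 5, 8, 9, 11, 20, 22).

8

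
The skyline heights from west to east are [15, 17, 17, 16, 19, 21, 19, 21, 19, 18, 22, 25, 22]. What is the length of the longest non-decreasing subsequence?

8

Track the smallest tail for each achievable length (allowing ties):
15 → extends → [15]
17 → extends → [15, 17]
17 → extends → [15, 17, 17]
16 → replaces 17 → [15, 16, 17]
19 → extends → [15, 16, 17, 19]
21 → extends → [15, 16, 17, 19, 21]
19 → replaces 21 → [15, 16, 17, 19, 19]
21 → extends → [15, 16, 17, 19, 19, 21]
19 → replaces 21 → [15, 16, 17, 19, 19, 19]
18 → replaces 19 → [15, 16, 17, 18, 19, 19]
22 → extends → [15, 16, 17, 18, 19, 19, 22]
25 → extends → [15, 16, 17, 18, 19, 19, 22, 25]
22 → replaces 25 → [15, 16, 17, 18, 19, 19, 22, 22]
Eight tails, so the longest non-decreasing subsequence has length 8 (e.g. 15, 17, 17, 19, 21, 21, 22, 25).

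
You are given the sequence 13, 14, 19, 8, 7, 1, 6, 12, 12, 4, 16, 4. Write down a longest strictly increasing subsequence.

1, 6, 12, 16

Patience tails give the LIS length; then backtrack through the dp parents:
13 → extends → [13]
14 → extends → [13, 14]
19 → extends → [13, 14, 19]
8 → replaces 13 → [8, 14, 19]
7 → replaces 8 → [7, 14, 19]
1 → replaces 7 → [1, 14, 19]
6 → replaces 14 → [1, 6, 19]
12 → replaces 19 → [1, 6, 12]
12 → already a tail → [1, 6, 12]
4 → replaces 6 → [1, 4, 12]
16 → extends → [1, 4, 12, 16]
4 → already a tail → [1, 4, 12, 16]
Length 4; one witness is 1, 6, 12, 16.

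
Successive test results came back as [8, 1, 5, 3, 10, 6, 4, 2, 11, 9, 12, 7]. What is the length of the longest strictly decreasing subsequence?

4

Negate each value so 'decreasing' becomes 'increasing', then run patience tails on the negated sequence:
-8 → extends → [-8]
-1 → extends → [-8, -1]
-5 → replaces -1 → [-8, -5]
-3 → extends → [-8, -5, -3]
-10 → replaces -8 → [-10, -5, -3]
-6 → replaces -5 → [-10, -6, -3]
-4 → replaces -3 → [-10, -6, -4]
-2 → extends → [-10, -6, -4, -2]
-11 → replaces -10 → [-11, -6, -4, -2]
-9 → replaces -6 → [-11, -9, -4, -2]
-12 → replaces -11 → [-12, -9, -4, -2]
-7 → replaces -4 → [-12, -9, -7, -2]
Four tails, so the longest strictly decreasing subsequence of the original has length 4.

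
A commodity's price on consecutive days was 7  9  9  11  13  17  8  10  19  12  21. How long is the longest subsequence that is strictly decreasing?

2

Let dp[i] be the longest strictly decreasing subsequence ending at i:
i:      1  2  3  4  5  6  7  8  9 10 11
a[i]:   7  9  9 11 13 17  8 10 19 12 21
dp:     1  1  1  1  1  1  2  2  1  2  1
Maximum is 2.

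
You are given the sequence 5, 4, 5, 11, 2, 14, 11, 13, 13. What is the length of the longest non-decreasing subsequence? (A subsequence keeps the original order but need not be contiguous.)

Let dp[i] be the length of the longest such subsequence ending at index i:
i:      1  2  3  4  5  6  7  8  9
a[i]:   5  4  5 11  2 14 11 13 13
dp:     1  1  2  3  1  4  4  5  6
Maximum dp value is 6.

6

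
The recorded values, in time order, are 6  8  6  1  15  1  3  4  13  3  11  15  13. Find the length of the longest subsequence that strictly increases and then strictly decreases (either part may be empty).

6

inc[i] = longest strictly increasing subsequence ending at i; dec[i] = longest strictly decreasing subsequence starting at i:
i:      1  2  3  4  5  6  7  8  9 10 11 12 13
a[i]:   6  8  6  1 15  1  3  4 13  3 11 15 13
inc:    1  2  1  1  3  1  2  3  4  2  4  5  5
dec:    3  4  3  1  3  1  1  2  2  1  1  2  1
Best peak at i=12 (value 15): inc=5, dec=2, length 5+2−1 = 6.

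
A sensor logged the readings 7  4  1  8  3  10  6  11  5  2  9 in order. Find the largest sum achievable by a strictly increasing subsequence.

Let S[i] be the best sum of a strictly increasing subsequence ending at i:
i:      1  2  3  4  5  6  7  8  9 10 11
a[i]:   7  4  1  8  3 10  6 11  5  2  9
S:      7  4  1 15  4 25 10 36  9  3 24
Maximum is 36 (e.g. 7 + 8 + 10 + 11).

36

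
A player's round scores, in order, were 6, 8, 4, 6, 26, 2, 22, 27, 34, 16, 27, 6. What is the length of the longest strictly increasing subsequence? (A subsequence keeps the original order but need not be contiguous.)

5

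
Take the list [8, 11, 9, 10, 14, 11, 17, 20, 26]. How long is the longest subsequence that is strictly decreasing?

2

Negate each value so 'decreasing' becomes 'increasing', then run patience tails on the negated sequence:
-8 → extends → [-8]
-11 → replaces -8 → [-11]
-9 → extends → [-11, -9]
-10 → replaces -9 → [-11, -10]
-14 → replaces -11 → [-14, -10]
-11 → replaces -10 → [-14, -11]
-17 → replaces -14 → [-17, -11]
-20 → replaces -17 → [-20, -11]
-26 → replaces -20 → [-26, -11]
Two tails, so the longest strictly decreasing subsequence of the original has length 2.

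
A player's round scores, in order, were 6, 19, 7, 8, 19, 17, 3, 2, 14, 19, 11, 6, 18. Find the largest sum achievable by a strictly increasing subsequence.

Let S[i] be the best sum of a strictly increasing subsequence ending at i:
i:      1  2  3  4  5  6  7  8  9 10 11 12 13
a[i]:   6 19  7  8 19 17  3  2 14 19 11  6 18
S:      6 25 13 21 40 38  3  2 35 57 32  9 56
Maximum is 57 (e.g. 6 + 7 + 8 + 17 + 19).

57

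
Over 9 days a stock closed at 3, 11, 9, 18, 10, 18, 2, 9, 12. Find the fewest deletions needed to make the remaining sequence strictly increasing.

5

Fewest deletions = n − (longest strictly increasing subsequence).
i:      1  2  3  4  5  6  7  8  9
a[i]:   3 11  9 18 10 18  2  9 12
dp:     1  2  2  3  3  4  1  2  4
max dp = 4, so deletions = 9 − 4 = 5.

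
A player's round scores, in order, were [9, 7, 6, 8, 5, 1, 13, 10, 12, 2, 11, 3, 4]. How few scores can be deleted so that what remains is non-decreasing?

9

Fewest deletions = n − (longest non-decreasing subsequence).
Patience tails:
9 → extends → [9]
7 → replaces 9 → [7]
6 → replaces 7 → [6]
8 → extends → [6, 8]
5 → replaces 6 → [5, 8]
1 → replaces 5 → [1, 8]
13 → extends → [1, 8, 13]
10 → replaces 13 → [1, 8, 10]
12 → extends → [1, 8, 10, 12]
2 → replaces 8 → [1, 2, 10, 12]
11 → replaces 12 → [1, 2, 10, 11]
3 → replaces 10 → [1, 2, 3, 11]
4 → replaces 11 → [1, 2, 3, 4]
Longest non-decreasing subsequence has length 4, so deletions = 13 − 4 = 9.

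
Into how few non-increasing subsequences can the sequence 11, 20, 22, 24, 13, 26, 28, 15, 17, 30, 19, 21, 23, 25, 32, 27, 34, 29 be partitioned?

Place each on the leftmost legal pile:
11 → new pile 1 (tops now [11])
20 → new pile 2 (tops now [11, 20])
22 → new pile 3 (tops now [11, 20, 22])
24 → new pile 4 (tops now [11, 20, 22, 24])
13 → pile 2 (tops now [11, 13, 22, 24])
26 → new pile 5 (tops now [11, 13, 22, 24, 26])
28 → new pile 6 (tops now [11, 13, 22, 24, 26, 28])
15 → pile 3 (tops now [11, 13, 15, 24, 26, 28])
17 → pile 4 (tops now [11, 13, 15, 17, 26, 28])
30 → new pile 7 (tops now [11, 13, 15, 17, 26, 28, 30])
19 → pile 5 (tops now [11, 13, 15, 17, 19, 28, 30])
21 → pile 6 (tops now [11, 13, 15, 17, 19, 21, 30])
23 → pile 7 (tops now [11, 13, 15, 17, 19, 21, 23])
25 → new pile 8 (tops now [11, 13, 15, 17, 19, 21, 23, 25])
32 → new pile 9 (tops now [11, 13, 15, 17, 19, 21, 23, 25, 32])
27 → pile 9 (tops now [11, 13, 15, 17, 19, 21, 23, 25, 27])
34 → new pile 10 (tops now [11, 13, 15, 17, 19, 21, 23, 25, 27, 34])
29 → pile 10 (tops now [11, 13, 15, 17, 19, 21, 23, 25, 27, 29])
Ten piles.

10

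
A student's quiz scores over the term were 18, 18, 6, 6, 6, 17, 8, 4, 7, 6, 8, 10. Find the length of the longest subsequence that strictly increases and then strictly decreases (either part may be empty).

inc[i] = longest strictly increasing subsequence ending at i; dec[i] = longest strictly decreasing subsequence starting at i:
i:      1  2  3  4  5  6  7  8  9 10 11 12
a[i]:  18 18  6  6  6 17  8  4  7  6  8 10
inc:    1  1  1  1  1  2  2  1  2  2  3  4
dec:    5  5  2  2  2  4  3  1  2  1  1  1
Best peak at i=1 (value 18): inc=1, dec=5, length 1+5−1 = 5.

5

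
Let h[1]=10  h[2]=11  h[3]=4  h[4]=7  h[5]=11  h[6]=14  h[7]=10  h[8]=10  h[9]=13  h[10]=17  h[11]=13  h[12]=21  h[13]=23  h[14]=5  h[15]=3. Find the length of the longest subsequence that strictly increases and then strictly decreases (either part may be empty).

inc[i] = longest strictly increasing subsequence ending at i; dec[i] = longest strictly decreasing subsequence starting at i:
i:      1  2  3  4  5  6  7  8  9 10 11 12 13 14 15
h[i]:  10 11  4  7 11 14 10 10 13 17 13 21 23  5  3
inc:    1  2  1  2  3  4  3  3  4  5  4  6  7  2  1
dec:    4  4  2  3  4  4  3  3  3  4  3  3  3  2  1
Best peak at i=13 (value 23): inc=7, dec=3, length 7+3−1 = 9.

9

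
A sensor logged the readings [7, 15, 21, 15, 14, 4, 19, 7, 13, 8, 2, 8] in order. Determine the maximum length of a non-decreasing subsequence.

4

Track the smallest tail for each achievable length (allowing ties):
7 → extends → [7]
15 → extends → [7, 15]
21 → extends → [7, 15, 21]
15 → replaces 21 → [7, 15, 15]
14 → replaces 15 → [7, 14, 15]
4 → replaces 7 → [4, 14, 15]
19 → extends → [4, 14, 15, 19]
7 → replaces 14 → [4, 7, 15, 19]
13 → replaces 15 → [4, 7, 13, 19]
8 → replaces 13 → [4, 7, 8, 19]
2 → replaces 4 → [2, 7, 8, 19]
8 → replaces 19 → [2, 7, 8, 8]
Four tails, so the longest non-decreasing subsequence has length 4 (e.g. 7, 15, 15, 19).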